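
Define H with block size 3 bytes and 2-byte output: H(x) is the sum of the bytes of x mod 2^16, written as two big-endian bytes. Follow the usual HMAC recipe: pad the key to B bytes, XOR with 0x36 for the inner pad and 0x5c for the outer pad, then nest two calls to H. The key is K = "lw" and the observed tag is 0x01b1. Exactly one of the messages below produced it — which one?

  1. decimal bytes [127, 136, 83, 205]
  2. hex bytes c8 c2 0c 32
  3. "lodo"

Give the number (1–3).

Key "lw" = 6c 77 is 2 bytes ≤ B = 3; zero-pad to 3 bytes: K' = 6c 77 00.
K' ⊕ ipad = 5a 41 36; K' ⊕ opad = 30 2b 5c.
m1: inner = H(5a 41 36 7f 88 53 cd) = 02 f8; tag = H(30 2b 5c 02 f8) = 01b1 ← matches
m2: inner = H(5a 41 36 c8 c2 0c 32) = 02 99; tag = H(30 2b 5c 02 99) = 0152
m3: inner = H(5a 41 36 6c 6f 64 6f) = 02 7f; tag = H(30 2b 5c 02 7f) = 0138

1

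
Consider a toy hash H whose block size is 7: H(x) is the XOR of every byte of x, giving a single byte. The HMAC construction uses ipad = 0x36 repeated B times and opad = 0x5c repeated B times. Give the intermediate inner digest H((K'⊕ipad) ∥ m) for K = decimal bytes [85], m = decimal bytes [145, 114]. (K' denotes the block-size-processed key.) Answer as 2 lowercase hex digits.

Key decimal bytes [85] = 55 is 1 byte ≤ B = 7; zero-pad to 7 bytes: K' = 55 00 00 00 00 00 00.
K' ⊕ ipad = 63 36 36 36 36 36 36.
Inner input = 63 36 36 36 36 36 36 ∥ 91 72.
Inner hash: XOR 63⊕36⊕36⊕36⊕36⊕36⊕36⊕91⊕72 = 80.

80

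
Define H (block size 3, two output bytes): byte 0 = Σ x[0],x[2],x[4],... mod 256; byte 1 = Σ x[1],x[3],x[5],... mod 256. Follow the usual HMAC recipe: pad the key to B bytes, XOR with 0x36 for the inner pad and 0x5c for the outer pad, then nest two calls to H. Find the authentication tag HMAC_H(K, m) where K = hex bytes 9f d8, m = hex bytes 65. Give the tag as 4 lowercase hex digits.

Key hex bytes 9f d8 is 2 bytes ≤ B = 3; zero-pad to 3 bytes: K' = 9f d8 00.
K' ⊕ ipad = a9 ee 36.  K' ⊕ opad = c3 84 5c.
Inner input = (K'⊕ipad) ∥ m = a9 ee 36 ∥ 65.
Inner hash: even-index sum = 223 mod 256 = 223; odd-index sum = 339 mod 256 = 83 → df 53.
Outer input = (K'⊕opad) ∥ inner = c3 84 5c ∥ df 53.
Outer hash (tag): even-index sum = 370 mod 256 = 114; odd-index sum = 355 mod 256 = 99 → 72 63.

7263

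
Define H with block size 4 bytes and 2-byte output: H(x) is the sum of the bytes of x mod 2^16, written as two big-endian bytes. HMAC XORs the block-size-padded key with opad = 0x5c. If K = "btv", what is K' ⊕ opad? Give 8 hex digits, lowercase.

Key "btv" = 62 74 76 is 3 bytes ≤ B = 4; zero-pad to 4 bytes: K' = 62 74 76 00.
XOR each byte with 0x5c: 62⊕5c=3e, 74⊕5c=28, 76⊕5c=2a, 00⊕5c=5c.

3e282a5c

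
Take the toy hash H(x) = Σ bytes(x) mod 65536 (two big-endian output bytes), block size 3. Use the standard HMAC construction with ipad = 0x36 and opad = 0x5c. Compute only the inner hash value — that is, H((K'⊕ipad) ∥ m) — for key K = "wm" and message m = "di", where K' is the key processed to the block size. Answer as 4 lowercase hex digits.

019f

Key "wm" = 77 6d is 2 bytes ≤ B = 3; zero-pad to 3 bytes: K' = 77 6d 00.
K' ⊕ ipad = 41 5b 36.
Inner input = 41 5b 36 ∥ 64 69.
Inner hash: sum = 65+91+54+100+105 = 415 → 01 9f.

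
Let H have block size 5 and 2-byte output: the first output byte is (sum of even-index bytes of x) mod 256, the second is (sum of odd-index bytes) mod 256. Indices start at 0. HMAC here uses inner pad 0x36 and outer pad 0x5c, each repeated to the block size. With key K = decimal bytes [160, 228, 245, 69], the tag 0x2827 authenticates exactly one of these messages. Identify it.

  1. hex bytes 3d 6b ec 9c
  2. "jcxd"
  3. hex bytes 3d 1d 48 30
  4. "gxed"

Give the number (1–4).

2

Key decimal bytes [160, 228, 245, 69] = a0 e4 f5 45 is 4 bytes ≤ B = 5; zero-pad to 5 bytes: K' = a0 e4 f5 45 00.
K' ⊕ ipad = 96 d2 c3 73 36; K' ⊕ opad = fc b8 a9 19 5c.
m1: inner = H(96 d2 c3 73 36 3d 6b ec 9c) = 96 6e; tag = H(fc b8 a9 19 5c 96 6e) = 6f67
m2: inner = H(96 d2 c3 73 36 6a 63 78 64) = 56 27; tag = H(fc b8 a9 19 5c 56 27) = 2827 ← matches
m3: inner = H(96 d2 c3 73 36 3d 1d 48 30) = dc ca; tag = H(fc b8 a9 19 5c dc ca) = cbad
m4: inner = H(96 d2 c3 73 36 67 78 65 64) = 6b 11; tag = H(fc b8 a9 19 5c 6b 11) = 123c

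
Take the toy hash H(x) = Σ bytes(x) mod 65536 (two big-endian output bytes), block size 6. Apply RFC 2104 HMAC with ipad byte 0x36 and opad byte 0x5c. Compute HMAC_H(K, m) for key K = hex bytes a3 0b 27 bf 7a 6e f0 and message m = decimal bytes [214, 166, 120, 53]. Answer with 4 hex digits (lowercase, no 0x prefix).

0292

Key hex bytes a3 0b 27 bf 7a 6e f0 is 7 bytes > B = 6, so hash it first: H(key) = 03 6c, then zero-pad to 6 bytes: K' = 03 6c 00 00 00 00.
K' ⊕ ipad = 35 5a 36 36 36 36.  K' ⊕ opad = 5f 30 5c 5c 5c 5c.
Inner input = (K'⊕ipad) ∥ m = 35 5a 36 36 36 36 ∥ d6 a6 78 35.
Inner hash: sum = 53+90+54+54+54+54+214+166+120+53 = 912 → 03 90.
Outer input = (K'⊕opad) ∥ inner = 5f 30 5c 5c 5c 5c ∥ 03 90.
Outer hash (tag): sum = 95+48+92+92+92+92+3+144 = 658 → 02 92.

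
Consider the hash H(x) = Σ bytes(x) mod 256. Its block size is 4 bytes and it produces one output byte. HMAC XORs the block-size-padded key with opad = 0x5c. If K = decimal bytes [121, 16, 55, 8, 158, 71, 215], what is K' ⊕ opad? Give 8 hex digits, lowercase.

d85c5c5c

Key decimal bytes [121, 16, 55, 8, 158, 71, 215] = 79 10 37 08 9e 47 d7 is 7 bytes > B = 4, so hash it first: H(key) = 84, then zero-pad to 4 bytes: K' = 84 00 00 00.
XOR each byte with 0x5c: 84⊕5c=d8, 00⊕5c=5c, 00⊕5c=5c, 00⊕5c=5c.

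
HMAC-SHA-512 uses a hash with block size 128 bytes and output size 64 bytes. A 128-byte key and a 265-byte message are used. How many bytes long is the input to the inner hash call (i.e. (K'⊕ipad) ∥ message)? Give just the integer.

Key is 128 ≤ 128 bytes, zero-padded: |K'| = 128.
Inner input = (K'⊕ipad) ∥ m → 128 + 265 = 393 bytes.

393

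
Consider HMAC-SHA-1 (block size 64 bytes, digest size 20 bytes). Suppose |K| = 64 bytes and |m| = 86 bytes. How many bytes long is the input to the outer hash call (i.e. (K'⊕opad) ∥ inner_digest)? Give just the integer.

84

Key is 64 ≤ 64 bytes, zero-padded: |K'| = 64.
Outer input = (K'⊕opad) ∥ H(inner) → 64 + 20 = 84 bytes.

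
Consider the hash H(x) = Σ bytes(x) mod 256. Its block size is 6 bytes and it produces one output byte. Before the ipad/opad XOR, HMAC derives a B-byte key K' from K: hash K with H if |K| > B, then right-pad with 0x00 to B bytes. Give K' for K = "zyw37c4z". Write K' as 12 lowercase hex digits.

e50000000000

|K| = 8 > B = 6, so first hash the key.
H(K): sum = 122+121+119+51+55+99+52+122 = 741; mod 256 = 229 → e5.
Zero-pad H(K) = e5 to 6 bytes: K' = e5 00 00 00 00 00.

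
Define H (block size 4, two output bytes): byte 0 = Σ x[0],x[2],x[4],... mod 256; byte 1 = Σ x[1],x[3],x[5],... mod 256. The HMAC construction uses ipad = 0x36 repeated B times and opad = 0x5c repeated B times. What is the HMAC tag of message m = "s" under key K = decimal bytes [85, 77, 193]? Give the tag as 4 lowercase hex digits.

731e

Key decimal bytes [85, 77, 193] = 55 4d c1 is 3 bytes ≤ B = 4; zero-pad to 4 bytes: K' = 55 4d c1 00.
K' ⊕ ipad = 63 7b f7 36.  K' ⊕ opad = 09 11 9d 5c.
Inner input = (K'⊕ipad) ∥ m = 63 7b f7 36 ∥ 73.
Inner hash: even-index sum = 461 mod 256 = 205; odd-index sum = 177 mod 256 = 177 → cd b1.
Outer input = (K'⊕opad) ∥ inner = 09 11 9d 5c ∥ cd b1.
Outer hash (tag): even-index sum = 371 mod 256 = 115; odd-index sum = 286 mod 256 = 30 → 73 1e.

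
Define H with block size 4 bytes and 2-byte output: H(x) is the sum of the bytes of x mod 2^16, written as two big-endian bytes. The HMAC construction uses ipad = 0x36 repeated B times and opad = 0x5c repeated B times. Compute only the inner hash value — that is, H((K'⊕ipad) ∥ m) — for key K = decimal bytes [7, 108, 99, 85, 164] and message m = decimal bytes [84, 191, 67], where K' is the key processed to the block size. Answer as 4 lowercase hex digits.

Key decimal bytes [7, 108, 99, 85, 164] = 07 6c 63 55 a4 is 5 bytes > B = 4, so hash it first: H(key) = 01 cf, then zero-pad to 4 bytes: K' = 01 cf 00 00.
K' ⊕ ipad = 37 f9 36 36.
Inner input = 37 f9 36 36 ∥ 54 bf 43.
Inner hash: sum = 55+249+54+54+84+191+67 = 754 → 02 f2.

02f2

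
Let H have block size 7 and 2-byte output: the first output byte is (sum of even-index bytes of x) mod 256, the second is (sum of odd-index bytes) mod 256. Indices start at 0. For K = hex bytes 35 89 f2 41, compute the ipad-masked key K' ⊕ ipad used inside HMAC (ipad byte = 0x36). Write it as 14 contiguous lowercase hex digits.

03bfc477363636

Key hex bytes 35 89 f2 41 is 4 bytes ≤ B = 7; zero-pad to 7 bytes: K' = 35 89 f2 41 00 00 00.
XOR each byte with 0x36: 35⊕36=03, 89⊕36=bf, f2⊕36=c4, 41⊕36=77, 00⊕36=36, 00⊕36=36, 00⊕36=36.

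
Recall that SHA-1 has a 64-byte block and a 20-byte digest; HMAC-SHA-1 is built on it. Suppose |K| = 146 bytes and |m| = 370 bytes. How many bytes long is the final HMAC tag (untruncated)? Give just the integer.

20

The tag is one SHA-1 digest: 20 bytes.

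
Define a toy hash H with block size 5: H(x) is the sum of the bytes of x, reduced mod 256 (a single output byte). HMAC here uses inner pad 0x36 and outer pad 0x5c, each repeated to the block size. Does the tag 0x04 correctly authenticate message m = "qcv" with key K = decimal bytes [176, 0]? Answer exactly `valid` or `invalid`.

Key decimal bytes [176, 0] = b0 00 is 2 bytes ≤ B = 5; zero-pad to 5 bytes: K' = b0 00 00 00 00.
K' ⊕ ipad = 86 36 36 36 36; K' ⊕ opad = ec 5c 5c 5c 5c.
Inner hash: sum = 134+54+54+54+54+113+99+118 = 680; mod 256 = 168 → a8.
Outer hash (recomputed tag): sum = 236+92+92+92+92+168 = 772; mod 256 = 4 → 04.
Recomputed tag = 04; claimed = 04 → match.

valid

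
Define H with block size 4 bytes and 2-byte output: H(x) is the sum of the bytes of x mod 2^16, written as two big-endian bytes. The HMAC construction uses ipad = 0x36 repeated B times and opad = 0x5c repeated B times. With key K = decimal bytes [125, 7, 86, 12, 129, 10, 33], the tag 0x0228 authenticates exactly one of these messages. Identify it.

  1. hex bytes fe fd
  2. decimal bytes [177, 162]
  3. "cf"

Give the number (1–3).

1

Key decimal bytes [125, 7, 86, 12, 129, 10, 33] = 7d 07 56 0c 81 0a 21 is 7 bytes > B = 4, so hash it first: H(key) = 01 92, then zero-pad to 4 bytes: K' = 01 92 00 00.
K' ⊕ ipad = 37 a4 36 36; K' ⊕ opad = 5d ce 5c 5c.
m1: inner = H(37 a4 36 36 fe fd) = 03 42; tag = H(5d ce 5c 5c 03 42) = 0228 ← matches
m2: inner = H(37 a4 36 36 b1 a2) = 02 9a; tag = H(5d ce 5c 5c 02 9a) = 027f
m3: inner = H(37 a4 36 36 63 66) = 02 10; tag = H(5d ce 5c 5c 02 10) = 01f5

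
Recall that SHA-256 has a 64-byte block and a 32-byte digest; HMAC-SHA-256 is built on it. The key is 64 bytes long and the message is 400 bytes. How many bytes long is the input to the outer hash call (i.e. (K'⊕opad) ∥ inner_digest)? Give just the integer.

96

Key is 64 ≤ 64 bytes, zero-padded: |K'| = 64.
Outer input = (K'⊕opad) ∥ H(inner) → 64 + 32 = 96 bytes.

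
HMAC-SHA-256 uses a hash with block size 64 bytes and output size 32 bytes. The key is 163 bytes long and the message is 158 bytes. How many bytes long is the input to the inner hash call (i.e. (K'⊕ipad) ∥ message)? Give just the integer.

Key is 163 > 64 bytes, so it is hashed to 32 bytes then zero-padded to 64: |K'| = 64.
Inner input = (K'⊕ipad) ∥ m → 64 + 158 = 222 bytes.

222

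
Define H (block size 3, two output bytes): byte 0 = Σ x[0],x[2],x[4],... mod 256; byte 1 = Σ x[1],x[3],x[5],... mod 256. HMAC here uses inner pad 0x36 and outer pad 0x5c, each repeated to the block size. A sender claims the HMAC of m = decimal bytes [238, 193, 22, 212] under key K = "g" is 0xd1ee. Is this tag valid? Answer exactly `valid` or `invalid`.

invalid

Key "g" = 67 is 1 byte ≤ B = 3; zero-pad to 3 bytes: K' = 67 00 00.
K' ⊕ ipad = 51 36 36; K' ⊕ opad = 3b 5c 5c.
Inner hash: even-index sum = 540 mod 256 = 28; odd-index sum = 314 mod 256 = 58 → 1c 3a.
Outer hash (recomputed tag): even-index sum = 209 mod 256 = 209; odd-index sum = 120 mod 256 = 120 → d1 78.
Recomputed tag = d178; claimed = d1ee → mismatch.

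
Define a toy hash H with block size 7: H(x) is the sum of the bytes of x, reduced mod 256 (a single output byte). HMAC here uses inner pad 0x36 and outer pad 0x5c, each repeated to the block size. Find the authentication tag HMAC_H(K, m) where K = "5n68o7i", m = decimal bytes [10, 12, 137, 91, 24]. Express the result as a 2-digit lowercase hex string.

70

Key "5n68o7i" = 35 6e 36 38 6f 37 69 is exactly B = 7 bytes: K' = 35 6e 36 38 6f 37 69.
K' ⊕ ipad = 03 58 00 0e 59 01 5f.  K' ⊕ opad = 69 32 6a 64 33 6b 35.
Inner input = (K'⊕ipad) ∥ m = 03 58 00 0e 59 01 5f ∥ 0a 0c 89 5b 18.
Inner hash: sum = 3+88+0+14+89+1+95+10+12+137+91+24 = 564; mod 256 = 52 → 34.
Outer input = (K'⊕opad) ∥ inner = 69 32 6a 64 33 6b 35 ∥ 34.
Outer hash (tag): sum = 105+50+106+100+51+107+53+52 = 624; mod 256 = 112 → 70.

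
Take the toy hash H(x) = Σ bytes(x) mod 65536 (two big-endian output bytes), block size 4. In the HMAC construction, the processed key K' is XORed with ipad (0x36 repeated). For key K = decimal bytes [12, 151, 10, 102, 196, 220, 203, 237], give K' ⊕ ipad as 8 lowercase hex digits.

325d3636

Key decimal bytes [12, 151, 10, 102, 196, 220, 203, 237] = 0c 97 0a 66 c4 dc cb ed is 8 bytes > B = 4, so hash it first: H(key) = 04 6b, then zero-pad to 4 bytes: K' = 04 6b 00 00.
XOR each byte with 0x36: 04⊕36=32, 6b⊕36=5d, 00⊕36=36, 00⊕36=36.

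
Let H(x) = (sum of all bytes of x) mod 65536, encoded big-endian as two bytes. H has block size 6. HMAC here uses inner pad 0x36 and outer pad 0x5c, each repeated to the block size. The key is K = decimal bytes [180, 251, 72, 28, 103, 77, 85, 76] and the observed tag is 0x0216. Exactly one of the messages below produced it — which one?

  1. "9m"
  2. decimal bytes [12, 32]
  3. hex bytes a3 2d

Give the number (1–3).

1

Key decimal bytes [180, 251, 72, 28, 103, 77, 85, 76] = b4 fb 48 1c 67 4d 55 4c is 8 bytes > B = 6, so hash it first: H(key) = 03 68, then zero-pad to 6 bytes: K' = 03 68 00 00 00 00.
K' ⊕ ipad = 35 5e 36 36 36 36; K' ⊕ opad = 5f 34 5c 5c 5c 5c.
m1: inner = H(35 5e 36 36 36 36 39 6d) = 02 11; tag = H(5f 34 5c 5c 5c 5c 02 11) = 0216 ← matches
m2: inner = H(35 5e 36 36 36 36 0c 20) = 01 97; tag = H(5f 34 5c 5c 5c 5c 01 97) = 029b
m3: inner = H(35 5e 36 36 36 36 a3 2d) = 02 3b; tag = H(5f 34 5c 5c 5c 5c 02 3b) = 0240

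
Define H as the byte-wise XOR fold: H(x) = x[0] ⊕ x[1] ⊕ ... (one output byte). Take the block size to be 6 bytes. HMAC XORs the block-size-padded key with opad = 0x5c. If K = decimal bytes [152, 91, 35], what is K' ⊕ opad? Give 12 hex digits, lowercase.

c4077f5c5c5c

Key decimal bytes [152, 91, 35] = 98 5b 23 is 3 bytes ≤ B = 6; zero-pad to 6 bytes: K' = 98 5b 23 00 00 00.
XOR each byte with 0x5c: 98⊕5c=c4, 5b⊕5c=07, 23⊕5c=7f, 00⊕5c=5c, 00⊕5c=5c, 00⊕5c=5c.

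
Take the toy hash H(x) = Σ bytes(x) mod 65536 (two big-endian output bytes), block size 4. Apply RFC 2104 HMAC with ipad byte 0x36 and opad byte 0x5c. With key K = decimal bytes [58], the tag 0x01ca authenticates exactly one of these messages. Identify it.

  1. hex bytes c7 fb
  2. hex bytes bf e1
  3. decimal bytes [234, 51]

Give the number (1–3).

2

Key decimal bytes [58] = 3a is 1 byte ≤ B = 4; zero-pad to 4 bytes: K' = 3a 00 00 00.
K' ⊕ ipad = 0c 36 36 36; K' ⊕ opad = 66 5c 5c 5c.
m1: inner = H(0c 36 36 36 c7 fb) = 02 70; tag = H(66 5c 5c 5c 02 70) = 01ec
m2: inner = H(0c 36 36 36 bf e1) = 02 4e; tag = H(66 5c 5c 5c 02 4e) = 01ca ← matches
m3: inner = H(0c 36 36 36 ea 33) = 01 cb; tag = H(66 5c 5c 5c 01 cb) = 0246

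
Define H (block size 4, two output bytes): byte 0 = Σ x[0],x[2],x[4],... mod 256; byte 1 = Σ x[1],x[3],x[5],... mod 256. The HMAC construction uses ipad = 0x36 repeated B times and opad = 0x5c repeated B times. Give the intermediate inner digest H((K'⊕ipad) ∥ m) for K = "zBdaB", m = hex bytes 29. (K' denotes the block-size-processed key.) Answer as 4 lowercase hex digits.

75cb

Key "zBdaB" = 7a 42 64 61 42 is 5 bytes > B = 4, so hash it first: H(key) = 20 a3, then zero-pad to 4 bytes: K' = 20 a3 00 00.
K' ⊕ ipad = 16 95 36 36.
Inner input = 16 95 36 36 ∥ 29.
Inner hash: even-index sum = 117 mod 256 = 117; odd-index sum = 203 mod 256 = 203 → 75 cb.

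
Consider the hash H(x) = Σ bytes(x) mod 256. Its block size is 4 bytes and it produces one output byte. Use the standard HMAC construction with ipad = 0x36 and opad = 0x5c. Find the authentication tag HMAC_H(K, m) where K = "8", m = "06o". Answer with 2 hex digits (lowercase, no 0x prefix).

Key "8" = 38 is 1 byte ≤ B = 4; zero-pad to 4 bytes: K' = 38 00 00 00.
K' ⊕ ipad = 0e 36 36 36.  K' ⊕ opad = 64 5c 5c 5c.
Inner input = (K'⊕ipad) ∥ m = 0e 36 36 36 ∥ 30 36 6f.
Inner hash: sum = 14+54+54+54+48+54+111 = 389; mod 256 = 133 → 85.
Outer input = (K'⊕opad) ∥ inner = 64 5c 5c 5c ∥ 85.
Outer hash (tag): sum = 100+92+92+92+133 = 509; mod 256 = 253 → fd.

fd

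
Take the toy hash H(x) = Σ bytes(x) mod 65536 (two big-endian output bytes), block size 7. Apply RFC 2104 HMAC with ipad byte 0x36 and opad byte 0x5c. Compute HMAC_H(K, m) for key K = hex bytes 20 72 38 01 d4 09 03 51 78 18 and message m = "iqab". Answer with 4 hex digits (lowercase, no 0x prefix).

Key hex bytes 20 72 38 01 d4 09 03 51 78 18 is 10 bytes > B = 7, so hash it first: H(key) = 02 8c, then zero-pad to 7 bytes: K' = 02 8c 00 00 00 00 00.
K' ⊕ ipad = 34 ba 36 36 36 36 36.  K' ⊕ opad = 5e d0 5c 5c 5c 5c 5c.
Inner input = (K'⊕ipad) ∥ m = 34 ba 36 36 36 36 36 ∥ 69 71 61 62.
Inner hash: sum = 52+186+54+54+54+54+54+105+113+97+98 = 921 → 03 99.
Outer input = (K'⊕opad) ∥ inner = 5e d0 5c 5c 5c 5c 5c ∥ 03 99.
Outer hash (tag): sum = 94+208+92+92+92+92+92+3+153 = 918 → 03 96.

0396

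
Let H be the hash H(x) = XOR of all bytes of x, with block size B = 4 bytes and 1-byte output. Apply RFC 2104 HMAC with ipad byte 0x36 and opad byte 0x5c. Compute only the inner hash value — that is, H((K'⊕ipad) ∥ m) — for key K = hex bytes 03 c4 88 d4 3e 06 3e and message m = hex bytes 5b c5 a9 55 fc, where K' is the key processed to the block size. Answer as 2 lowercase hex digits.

03

Key hex bytes 03 c4 88 d4 3e 06 3e is 7 bytes > B = 4, so hash it first: H(key) = 9d, then zero-pad to 4 bytes: K' = 9d 00 00 00.
K' ⊕ ipad = ab 36 36 36.
Inner input = ab 36 36 36 ∥ 5b c5 a9 55 fc.
Inner hash: XOR ab⊕36⊕36⊕36⊕5b⊕c5⊕a9⊕55⊕fc = 03.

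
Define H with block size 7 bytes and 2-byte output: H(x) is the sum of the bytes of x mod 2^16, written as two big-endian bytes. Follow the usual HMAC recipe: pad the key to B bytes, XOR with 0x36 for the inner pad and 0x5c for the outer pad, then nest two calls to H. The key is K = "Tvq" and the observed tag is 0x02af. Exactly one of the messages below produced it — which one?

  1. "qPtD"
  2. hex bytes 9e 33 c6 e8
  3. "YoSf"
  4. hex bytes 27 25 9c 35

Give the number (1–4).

Key "Tvq" = 54 76 71 is 3 bytes ≤ B = 7; zero-pad to 7 bytes: K' = 54 76 71 00 00 00 00.
K' ⊕ ipad = 62 40 47 36 36 36 36; K' ⊕ opad = 08 2a 2d 5c 5c 5c 5c.
m1: inner = H(62 40 47 36 36 36 36 71 50 74 44) = 03 3a; tag = H(08 2a 2d 5c 5c 5c 5c 03 3a) = 020c
m2: inner = H(62 40 47 36 36 36 36 9e 33 c6 e8) = 04 40; tag = H(08 2a 2d 5c 5c 5c 5c 04 40) = 0213
m3: inner = H(62 40 47 36 36 36 36 59 6f 53 66) = 03 42; tag = H(08 2a 2d 5c 5c 5c 5c 03 42) = 0214
m4: inner = H(62 40 47 36 36 36 36 27 25 9c 35) = 02 de; tag = H(08 2a 2d 5c 5c 5c 5c 02 de) = 02af ← matches

4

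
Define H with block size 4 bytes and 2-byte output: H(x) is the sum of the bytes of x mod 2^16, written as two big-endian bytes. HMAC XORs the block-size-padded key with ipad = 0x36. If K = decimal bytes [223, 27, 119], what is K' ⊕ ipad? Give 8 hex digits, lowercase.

e92d4136

Key decimal bytes [223, 27, 119] = df 1b 77 is 3 bytes ≤ B = 4; zero-pad to 4 bytes: K' = df 1b 77 00.
XOR each byte with 0x36: df⊕36=e9, 1b⊕36=2d, 77⊕36=41, 00⊕36=36.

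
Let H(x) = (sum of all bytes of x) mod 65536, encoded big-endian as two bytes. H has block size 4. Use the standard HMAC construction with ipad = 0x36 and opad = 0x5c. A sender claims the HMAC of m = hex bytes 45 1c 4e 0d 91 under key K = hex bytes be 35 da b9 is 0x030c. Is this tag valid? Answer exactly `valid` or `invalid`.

valid

Key hex bytes be 35 da b9 is exactly B = 4 bytes: K' = be 35 da b9.
K' ⊕ ipad = 88 03 ec 8f; K' ⊕ opad = e2 69 86 e5.
Inner hash: sum = 136+3+236+143+69+28+78+13+145 = 851 → 03 53.
Outer hash (recomputed tag): sum = 226+105+134+229+3+83 = 780 → 03 0c.
Recomputed tag = 030c; claimed = 030c → match.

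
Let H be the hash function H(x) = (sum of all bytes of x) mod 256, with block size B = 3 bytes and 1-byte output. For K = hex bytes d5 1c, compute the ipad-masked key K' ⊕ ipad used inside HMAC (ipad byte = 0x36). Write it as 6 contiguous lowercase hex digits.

Key hex bytes d5 1c is 2 bytes ≤ B = 3; zero-pad to 3 bytes: K' = d5 1c 00.
XOR each byte with 0x36: d5⊕36=e3, 1c⊕36=2a, 00⊕36=36.

e32a36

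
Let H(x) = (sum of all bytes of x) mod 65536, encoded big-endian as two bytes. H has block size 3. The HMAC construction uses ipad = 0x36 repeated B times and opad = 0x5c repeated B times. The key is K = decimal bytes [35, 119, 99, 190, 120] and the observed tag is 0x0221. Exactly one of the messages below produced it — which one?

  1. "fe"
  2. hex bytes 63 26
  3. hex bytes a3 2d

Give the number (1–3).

2

Key decimal bytes [35, 119, 99, 190, 120] = 23 77 63 be 78 is 5 bytes > B = 3, so hash it first: H(key) = 02 33, then zero-pad to 3 bytes: K' = 02 33 00.
K' ⊕ ipad = 34 05 36; K' ⊕ opad = 5e 6f 5c.
m1: inner = H(34 05 36 66 65) = 01 3a; tag = H(5e 6f 5c 01 3a) = 0164
m2: inner = H(34 05 36 63 26) = 00 f8; tag = H(5e 6f 5c 00 f8) = 0221 ← matches
m3: inner = H(34 05 36 a3 2d) = 01 3f; tag = H(5e 6f 5c 01 3f) = 0169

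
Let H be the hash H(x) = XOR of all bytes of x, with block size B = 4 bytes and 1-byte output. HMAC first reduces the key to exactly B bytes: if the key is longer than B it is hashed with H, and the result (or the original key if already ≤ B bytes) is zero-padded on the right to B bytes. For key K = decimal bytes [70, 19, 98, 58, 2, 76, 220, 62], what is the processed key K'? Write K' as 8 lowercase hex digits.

|K| = 8 > B = 4, so first hash the key.
H(K): XOR 46⊕13⊕62⊕3a⊕02⊕4c⊕dc⊕3e = a1.
Zero-pad H(K) = a1 to 4 bytes: K' = a1 00 00 00.

a1000000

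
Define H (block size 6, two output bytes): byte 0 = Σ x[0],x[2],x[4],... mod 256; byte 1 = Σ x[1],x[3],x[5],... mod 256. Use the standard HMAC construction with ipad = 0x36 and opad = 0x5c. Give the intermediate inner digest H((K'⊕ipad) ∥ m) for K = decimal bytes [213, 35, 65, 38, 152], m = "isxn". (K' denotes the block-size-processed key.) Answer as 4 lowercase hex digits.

e93c

Key decimal bytes [213, 35, 65, 38, 152] = d5 23 41 26 98 is 5 bytes ≤ B = 6; zero-pad to 6 bytes: K' = d5 23 41 26 98 00.
K' ⊕ ipad = e3 15 77 10 ae 36.
Inner input = e3 15 77 10 ae 36 ∥ 69 73 78 6e.
Inner hash: even-index sum = 745 mod 256 = 233; odd-index sum = 316 mod 256 = 60 → e9 3c.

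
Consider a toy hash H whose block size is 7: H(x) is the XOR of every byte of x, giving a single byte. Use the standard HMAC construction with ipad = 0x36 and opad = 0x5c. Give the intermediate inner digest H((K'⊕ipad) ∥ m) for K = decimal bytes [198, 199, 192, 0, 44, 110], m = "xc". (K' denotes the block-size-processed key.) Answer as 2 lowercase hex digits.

Key decimal bytes [198, 199, 192, 0, 44, 110] = c6 c7 c0 00 2c 6e is 6 bytes ≤ B = 7; zero-pad to 7 bytes: K' = c6 c7 c0 00 2c 6e 00.
K' ⊕ ipad = f0 f1 f6 36 1a 58 36.
Inner input = f0 f1 f6 36 1a 58 36 ∥ 78 63.
Inner hash: XOR f0⊕f1⊕f6⊕36⊕1a⊕58⊕36⊕78⊕63 = ae.

ae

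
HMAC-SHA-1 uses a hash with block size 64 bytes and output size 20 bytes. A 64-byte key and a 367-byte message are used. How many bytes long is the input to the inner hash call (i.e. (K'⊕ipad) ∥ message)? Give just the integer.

431

Key is 64 ≤ 64 bytes, zero-padded: |K'| = 64.
Inner input = (K'⊕ipad) ∥ m → 64 + 367 = 431 bytes.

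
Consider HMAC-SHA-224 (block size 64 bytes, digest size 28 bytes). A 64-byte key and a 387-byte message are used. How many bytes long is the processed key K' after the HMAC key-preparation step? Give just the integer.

Key is 64 ≤ 64 bytes, zero-padded: |K'| = 64.

64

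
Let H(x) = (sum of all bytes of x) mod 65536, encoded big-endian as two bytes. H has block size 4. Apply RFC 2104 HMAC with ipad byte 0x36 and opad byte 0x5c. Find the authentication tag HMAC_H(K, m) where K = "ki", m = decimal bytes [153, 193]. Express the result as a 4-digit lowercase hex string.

Key "ki" = 6b 69 is 2 bytes ≤ B = 4; zero-pad to 4 bytes: K' = 6b 69 00 00.
K' ⊕ ipad = 5d 5f 36 36.  K' ⊕ opad = 37 35 5c 5c.
Inner input = (K'⊕ipad) ∥ m = 5d 5f 36 36 ∥ 99 c1.
Inner hash: sum = 93+95+54+54+153+193 = 642 → 02 82.
Outer input = (K'⊕opad) ∥ inner = 37 35 5c 5c ∥ 02 82.
Outer hash (tag): sum = 55+53+92+92+2+130 = 424 → 01 a8.

01a8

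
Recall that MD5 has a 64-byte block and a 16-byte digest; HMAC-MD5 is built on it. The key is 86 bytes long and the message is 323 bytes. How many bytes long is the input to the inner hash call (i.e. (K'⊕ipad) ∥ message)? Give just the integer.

387

Key is 86 > 64 bytes, so it is hashed to 16 bytes then zero-padded to 64: |K'| = 64.
Inner input = (K'⊕ipad) ∥ m → 64 + 323 = 387 bytes.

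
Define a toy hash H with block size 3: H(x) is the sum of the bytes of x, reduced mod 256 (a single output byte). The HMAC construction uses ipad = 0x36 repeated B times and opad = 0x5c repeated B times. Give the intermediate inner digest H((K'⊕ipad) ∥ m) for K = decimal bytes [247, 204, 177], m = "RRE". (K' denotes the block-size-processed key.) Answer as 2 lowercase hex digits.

2b

Key decimal bytes [247, 204, 177] = f7 cc b1 is exactly B = 3 bytes: K' = f7 cc b1.
K' ⊕ ipad = c1 fa 87.
Inner input = c1 fa 87 ∥ 52 52 45.
Inner hash: sum = 193+250+135+82+82+69 = 811; mod 256 = 43 → 2b.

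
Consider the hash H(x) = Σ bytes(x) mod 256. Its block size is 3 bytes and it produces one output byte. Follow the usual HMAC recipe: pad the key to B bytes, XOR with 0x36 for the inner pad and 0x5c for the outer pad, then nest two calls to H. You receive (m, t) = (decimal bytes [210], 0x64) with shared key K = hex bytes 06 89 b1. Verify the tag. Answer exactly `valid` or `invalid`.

valid

Key hex bytes 06 89 b1 is exactly B = 3 bytes: K' = 06 89 b1.
K' ⊕ ipad = 30 bf 87; K' ⊕ opad = 5a d5 ed.
Inner hash: sum = 48+191+135+210 = 584; mod 256 = 72 → 48.
Outer hash (recomputed tag): sum = 90+213+237+72 = 612; mod 256 = 100 → 64.
Recomputed tag = 64; claimed = 64 → match.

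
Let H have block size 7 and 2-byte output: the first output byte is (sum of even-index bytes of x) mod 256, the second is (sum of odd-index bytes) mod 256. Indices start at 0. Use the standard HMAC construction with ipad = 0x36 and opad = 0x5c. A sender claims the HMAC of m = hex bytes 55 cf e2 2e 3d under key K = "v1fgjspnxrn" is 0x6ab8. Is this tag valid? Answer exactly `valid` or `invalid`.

invalid

Key "v1fgjspnxrn" = 76 31 66 67 6a 73 70 6e 78 72 6e is 11 bytes > B = 7, so hash it first: H(key) = 9c eb, then zero-pad to 7 bytes: K' = 9c eb 00 00 00 00 00.
K' ⊕ ipad = aa dd 36 36 36 36 36; K' ⊕ opad = c0 b7 5c 5c 5c 5c 5c.
Inner hash: even-index sum = 585 mod 256 = 73; odd-index sum = 701 mod 256 = 189 → 49 bd.
Outer hash (recomputed tag): even-index sum = 657 mod 256 = 145; odd-index sum = 440 mod 256 = 184 → 91 b8.
Recomputed tag = 91b8; claimed = 6ab8 → mismatch.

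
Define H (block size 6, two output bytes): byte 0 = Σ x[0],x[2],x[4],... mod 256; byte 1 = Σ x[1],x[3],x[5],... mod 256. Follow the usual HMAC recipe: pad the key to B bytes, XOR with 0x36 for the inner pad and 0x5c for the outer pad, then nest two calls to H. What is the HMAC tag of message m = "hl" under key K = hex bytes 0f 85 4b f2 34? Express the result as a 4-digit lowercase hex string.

f2fc

Key hex bytes 0f 85 4b f2 34 is 5 bytes ≤ B = 6; zero-pad to 6 bytes: K' = 0f 85 4b f2 34 00.
K' ⊕ ipad = 39 b3 7d c4 02 36.  K' ⊕ opad = 53 d9 17 ae 68 5c.
Inner input = (K'⊕ipad) ∥ m = 39 b3 7d c4 02 36 ∥ 68 6c.
Inner hash: even-index sum = 288 mod 256 = 32; odd-index sum = 537 mod 256 = 25 → 20 19.
Outer input = (K'⊕opad) ∥ inner = 53 d9 17 ae 68 5c ∥ 20 19.
Outer hash (tag): even-index sum = 242 mod 256 = 242; odd-index sum = 508 mod 256 = 252 → f2 fc.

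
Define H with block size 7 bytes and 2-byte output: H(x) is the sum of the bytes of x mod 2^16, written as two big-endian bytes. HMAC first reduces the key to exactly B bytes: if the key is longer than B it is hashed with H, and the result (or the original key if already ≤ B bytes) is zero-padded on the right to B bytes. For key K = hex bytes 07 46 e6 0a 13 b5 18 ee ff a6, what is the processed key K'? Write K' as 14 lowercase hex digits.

|K| = 10 > B = 7, so first hash the key.
H(K): sum = 7+70+230+10+19+181+24+238+255+166 = 1200 → 04 b0.
Zero-pad H(K) = 04 b0 to 7 bytes: K' = 04 b0 00 00 00 00 00.

04b00000000000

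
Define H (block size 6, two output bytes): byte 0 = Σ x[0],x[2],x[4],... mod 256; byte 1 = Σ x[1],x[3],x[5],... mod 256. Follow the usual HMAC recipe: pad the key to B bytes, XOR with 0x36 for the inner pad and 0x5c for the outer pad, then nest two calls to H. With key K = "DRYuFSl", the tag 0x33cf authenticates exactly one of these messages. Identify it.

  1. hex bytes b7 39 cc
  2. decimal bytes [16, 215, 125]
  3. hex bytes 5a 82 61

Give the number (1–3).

1

Key "DRYuFSl" = 44 52 59 75 46 53 6c is 7 bytes > B = 6, so hash it first: H(key) = 4f 1a, then zero-pad to 6 bytes: K' = 4f 1a 00 00 00 00.
K' ⊕ ipad = 79 2c 36 36 36 36; K' ⊕ opad = 13 46 5c 5c 5c 5c.
m1: inner = H(79 2c 36 36 36 36 b7 39 cc) = 68 d1; tag = H(13 46 5c 5c 5c 5c 68 d1) = 33cf ← matches
m2: inner = H(79 2c 36 36 36 36 10 d7 7d) = 72 6f; tag = H(13 46 5c 5c 5c 5c 72 6f) = 3d6d
m3: inner = H(79 2c 36 36 36 36 5a 82 61) = a0 1a; tag = H(13 46 5c 5c 5c 5c a0 1a) = 6b18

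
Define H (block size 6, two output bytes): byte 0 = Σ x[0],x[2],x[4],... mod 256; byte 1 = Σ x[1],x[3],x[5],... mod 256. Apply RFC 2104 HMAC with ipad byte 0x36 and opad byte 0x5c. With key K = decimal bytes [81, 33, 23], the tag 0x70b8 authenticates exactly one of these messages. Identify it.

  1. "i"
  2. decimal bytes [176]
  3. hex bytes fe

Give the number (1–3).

Key decimal bytes [81, 33, 23] = 51 21 17 is 3 bytes ≤ B = 6; zero-pad to 6 bytes: K' = 51 21 17 00 00 00.
K' ⊕ ipad = 67 17 21 36 36 36; K' ⊕ opad = 0d 7d 4b 5c 5c 5c.
m1: inner = H(67 17 21 36 36 36 69) = 27 83; tag = H(0d 7d 4b 5c 5c 5c 27 83) = dbb8
m2: inner = H(67 17 21 36 36 36 b0) = 6e 83; tag = H(0d 7d 4b 5c 5c 5c 6e 83) = 22b8
m3: inner = H(67 17 21 36 36 36 fe) = bc 83; tag = H(0d 7d 4b 5c 5c 5c bc 83) = 70b8 ← matches

3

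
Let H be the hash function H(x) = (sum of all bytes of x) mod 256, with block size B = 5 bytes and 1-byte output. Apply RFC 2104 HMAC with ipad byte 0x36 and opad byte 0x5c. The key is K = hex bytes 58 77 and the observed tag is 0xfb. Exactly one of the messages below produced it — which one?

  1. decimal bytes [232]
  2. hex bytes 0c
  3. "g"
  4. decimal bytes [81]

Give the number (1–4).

Key hex bytes 58 77 is 2 bytes ≤ B = 5; zero-pad to 5 bytes: K' = 58 77 00 00 00.
K' ⊕ ipad = 6e 41 36 36 36; K' ⊕ opad = 04 2b 5c 5c 5c.
m1: inner = H(6e 41 36 36 36 e8) = 39; tag = H(04 2b 5c 5c 5c 39) = 7c
m2: inner = H(6e 41 36 36 36 0c) = 5d; tag = H(04 2b 5c 5c 5c 5d) = a0
m3: inner = H(6e 41 36 36 36 67) = b8; tag = H(04 2b 5c 5c 5c b8) = fb ← matches
m4: inner = H(6e 41 36 36 36 51) = a2; tag = H(04 2b 5c 5c 5c a2) = e5

3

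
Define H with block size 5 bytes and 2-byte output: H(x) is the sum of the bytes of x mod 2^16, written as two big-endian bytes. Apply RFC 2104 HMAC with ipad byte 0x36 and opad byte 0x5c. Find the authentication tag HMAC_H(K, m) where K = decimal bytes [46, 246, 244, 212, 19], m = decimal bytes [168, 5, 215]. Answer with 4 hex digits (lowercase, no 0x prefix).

Key decimal bytes [46, 246, 244, 212, 19] = 2e f6 f4 d4 13 is exactly B = 5 bytes: K' = 2e f6 f4 d4 13.
K' ⊕ ipad = 18 c0 c2 e2 25.  K' ⊕ opad = 72 aa a8 88 4f.
Inner input = (K'⊕ipad) ∥ m = 18 c0 c2 e2 25 ∥ a8 05 d7.
Inner hash: sum = 24+192+194+226+37+168+5+215 = 1061 → 04 25.
Outer input = (K'⊕opad) ∥ inner = 72 aa a8 88 4f ∥ 04 25.
Outer hash (tag): sum = 114+170+168+136+79+4+37 = 708 → 02 c4.

02c4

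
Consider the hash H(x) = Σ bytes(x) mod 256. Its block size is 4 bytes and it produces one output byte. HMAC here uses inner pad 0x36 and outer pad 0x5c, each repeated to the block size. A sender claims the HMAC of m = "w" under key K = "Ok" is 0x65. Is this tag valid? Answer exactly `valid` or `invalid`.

Key "Ok" = 4f 6b is 2 bytes ≤ B = 4; zero-pad to 4 bytes: K' = 4f 6b 00 00.
K' ⊕ ipad = 79 5d 36 36; K' ⊕ opad = 13 37 5c 5c.
Inner hash: sum = 121+93+54+54+119 = 441; mod 256 = 185 → b9.
Outer hash (recomputed tag): sum = 19+55+92+92+185 = 443; mod 256 = 187 → bb.
Recomputed tag = bb; claimed = 65 → mismatch.

invalid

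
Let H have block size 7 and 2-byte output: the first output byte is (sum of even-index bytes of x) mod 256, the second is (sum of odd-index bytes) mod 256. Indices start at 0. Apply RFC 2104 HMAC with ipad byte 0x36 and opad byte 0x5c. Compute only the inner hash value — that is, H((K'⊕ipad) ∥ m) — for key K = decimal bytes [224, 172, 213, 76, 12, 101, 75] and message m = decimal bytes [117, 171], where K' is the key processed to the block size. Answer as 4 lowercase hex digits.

Key decimal bytes [224, 172, 213, 76, 12, 101, 75] = e0 ac d5 4c 0c 65 4b is exactly B = 7 bytes: K' = e0 ac d5 4c 0c 65 4b.
K' ⊕ ipad = d6 9a e3 7a 3a 53 7d.
Inner input = d6 9a e3 7a 3a 53 7d ∥ 75 ab.
Inner hash: even-index sum = 795 mod 256 = 27; odd-index sum = 476 mod 256 = 220 → 1b dc.

1bdc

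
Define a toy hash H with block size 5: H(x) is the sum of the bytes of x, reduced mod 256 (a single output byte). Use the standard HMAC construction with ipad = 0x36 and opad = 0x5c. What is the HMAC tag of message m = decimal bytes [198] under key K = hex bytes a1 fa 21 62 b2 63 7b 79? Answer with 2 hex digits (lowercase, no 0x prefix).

Key hex bytes a1 fa 21 62 b2 63 7b 79 is 8 bytes > B = 5, so hash it first: H(key) = 27, then zero-pad to 5 bytes: K' = 27 00 00 00 00.
K' ⊕ ipad = 11 36 36 36 36.  K' ⊕ opad = 7b 5c 5c 5c 5c.
Inner input = (K'⊕ipad) ∥ m = 11 36 36 36 36 ∥ c6.
Inner hash: sum = 17+54+54+54+54+198 = 431; mod 256 = 175 → af.
Outer input = (K'⊕opad) ∥ inner = 7b 5c 5c 5c 5c ∥ af.
Outer hash (tag): sum = 123+92+92+92+92+175 = 666; mod 256 = 154 → 9a.

9a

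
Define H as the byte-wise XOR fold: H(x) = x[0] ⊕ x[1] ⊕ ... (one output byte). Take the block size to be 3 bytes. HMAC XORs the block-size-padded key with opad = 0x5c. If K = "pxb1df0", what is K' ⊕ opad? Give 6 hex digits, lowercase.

Key "pxb1df0" = 70 78 62 31 64 66 30 is 7 bytes > B = 3, so hash it first: H(key) = 69, then zero-pad to 3 bytes: K' = 69 00 00.
XOR each byte with 0x5c: 69⊕5c=35, 00⊕5c=5c, 00⊕5c=5c.

355c5c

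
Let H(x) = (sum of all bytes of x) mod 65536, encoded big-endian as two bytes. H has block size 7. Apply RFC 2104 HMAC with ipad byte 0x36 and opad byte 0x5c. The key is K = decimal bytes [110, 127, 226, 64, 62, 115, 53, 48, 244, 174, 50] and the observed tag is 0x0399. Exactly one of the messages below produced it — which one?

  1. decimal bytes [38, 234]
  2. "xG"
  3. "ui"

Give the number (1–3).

2

Key decimal bytes [110, 127, 226, 64, 62, 115, 53, 48, 244, 174, 50] = 6e 7f e2 40 3e 73 35 30 f4 ae 32 is 11 bytes > B = 7, so hash it first: H(key) = 04 f9, then zero-pad to 7 bytes: K' = 04 f9 00 00 00 00 00.
K' ⊕ ipad = 32 cf 36 36 36 36 36; K' ⊕ opad = 58 a5 5c 5c 5c 5c 5c.
m1: inner = H(32 cf 36 36 36 36 36 26 ea) = 03 1f; tag = H(58 a5 5c 5c 5c 5c 5c 03 1f) = 02eb
m2: inner = H(32 cf 36 36 36 36 36 78 47) = 02 ce; tag = H(58 a5 5c 5c 5c 5c 5c 02 ce) = 0399 ← matches
m3: inner = H(32 cf 36 36 36 36 36 75 69) = 02 ed; tag = H(58 a5 5c 5c 5c 5c 5c 02 ed) = 03b8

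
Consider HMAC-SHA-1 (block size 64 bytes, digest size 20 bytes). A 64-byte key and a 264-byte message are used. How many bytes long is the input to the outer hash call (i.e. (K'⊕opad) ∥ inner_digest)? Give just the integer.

Key is 64 ≤ 64 bytes, zero-padded: |K'| = 64.
Outer input = (K'⊕opad) ∥ H(inner) → 64 + 20 = 84 bytes.

84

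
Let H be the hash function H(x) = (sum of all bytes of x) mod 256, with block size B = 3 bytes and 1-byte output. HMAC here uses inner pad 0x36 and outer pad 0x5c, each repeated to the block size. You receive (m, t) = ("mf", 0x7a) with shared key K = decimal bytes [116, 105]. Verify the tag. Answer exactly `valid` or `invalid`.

invalid

Key decimal bytes [116, 105] = 74 69 is 2 bytes ≤ B = 3; zero-pad to 3 bytes: K' = 74 69 00.
K' ⊕ ipad = 42 5f 36; K' ⊕ opad = 28 35 5c.
Inner hash: sum = 66+95+54+109+102 = 426; mod 256 = 170 → aa.
Outer hash (recomputed tag): sum = 40+53+92+170 = 355; mod 256 = 99 → 63.
Recomputed tag = 63; claimed = 7a → mismatch.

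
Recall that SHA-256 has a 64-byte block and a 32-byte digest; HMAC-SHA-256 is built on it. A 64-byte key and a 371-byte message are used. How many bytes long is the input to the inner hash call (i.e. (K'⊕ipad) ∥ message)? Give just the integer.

435

Key is 64 ≤ 64 bytes, zero-padded: |K'| = 64.
Inner input = (K'⊕ipad) ∥ m → 64 + 371 = 435 bytes.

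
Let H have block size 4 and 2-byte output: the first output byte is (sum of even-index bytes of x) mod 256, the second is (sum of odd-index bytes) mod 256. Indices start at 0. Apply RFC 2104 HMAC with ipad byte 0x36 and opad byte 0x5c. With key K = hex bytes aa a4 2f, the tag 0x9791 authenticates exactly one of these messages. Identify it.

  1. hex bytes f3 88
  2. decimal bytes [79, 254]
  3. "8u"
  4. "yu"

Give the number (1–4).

Key hex bytes aa a4 2f is 3 bytes ≤ B = 4; zero-pad to 4 bytes: K' = aa a4 2f 00.
K' ⊕ ipad = 9c 92 19 36; K' ⊕ opad = f6 f8 73 5c.
m1: inner = H(9c 92 19 36 f3 88) = a8 50; tag = H(f6 f8 73 5c a8 50) = 11a4
m2: inner = H(9c 92 19 36 4f fe) = 04 c6; tag = H(f6 f8 73 5c 04 c6) = 6d1a
m3: inner = H(9c 92 19 36 38 75) = ed 3d; tag = H(f6 f8 73 5c ed 3d) = 5691
m4: inner = H(9c 92 19 36 79 75) = 2e 3d; tag = H(f6 f8 73 5c 2e 3d) = 9791 ← matches

4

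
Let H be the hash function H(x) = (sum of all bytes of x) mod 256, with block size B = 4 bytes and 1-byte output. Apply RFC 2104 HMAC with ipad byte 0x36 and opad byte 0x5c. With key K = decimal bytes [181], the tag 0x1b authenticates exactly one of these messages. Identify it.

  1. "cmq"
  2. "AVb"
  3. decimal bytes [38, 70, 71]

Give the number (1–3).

2

Key decimal bytes [181] = b5 is 1 byte ≤ B = 4; zero-pad to 4 bytes: K' = b5 00 00 00.
K' ⊕ ipad = 83 36 36 36; K' ⊕ opad = e9 5c 5c 5c.
m1: inner = H(83 36 36 36 63 6d 71) = 66; tag = H(e9 5c 5c 5c 66) = 63
m2: inner = H(83 36 36 36 41 56 62) = 1e; tag = H(e9 5c 5c 5c 1e) = 1b ← matches
m3: inner = H(83 36 36 36 26 46 47) = d8; tag = H(e9 5c 5c 5c d8) = d5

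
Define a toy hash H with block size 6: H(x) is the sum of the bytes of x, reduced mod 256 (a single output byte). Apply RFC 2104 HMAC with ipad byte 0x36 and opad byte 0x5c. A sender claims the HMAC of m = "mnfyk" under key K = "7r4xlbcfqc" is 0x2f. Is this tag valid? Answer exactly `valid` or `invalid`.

invalid

Key "7r4xlbcfqc" = 37 72 34 78 6c 62 63 66 71 63 is 10 bytes > B = 6, so hash it first: H(key) = c0, then zero-pad to 6 bytes: K' = c0 00 00 00 00 00.
K' ⊕ ipad = f6 36 36 36 36 36; K' ⊕ opad = 9c 5c 5c 5c 5c 5c.
Inner hash: sum = 246+54+54+54+54+54+109+110+102+121+107 = 1065; mod 256 = 41 → 29.
Outer hash (recomputed tag): sum = 156+92+92+92+92+92+41 = 657; mod 256 = 145 → 91.
Recomputed tag = 91; claimed = 2f → mismatch.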